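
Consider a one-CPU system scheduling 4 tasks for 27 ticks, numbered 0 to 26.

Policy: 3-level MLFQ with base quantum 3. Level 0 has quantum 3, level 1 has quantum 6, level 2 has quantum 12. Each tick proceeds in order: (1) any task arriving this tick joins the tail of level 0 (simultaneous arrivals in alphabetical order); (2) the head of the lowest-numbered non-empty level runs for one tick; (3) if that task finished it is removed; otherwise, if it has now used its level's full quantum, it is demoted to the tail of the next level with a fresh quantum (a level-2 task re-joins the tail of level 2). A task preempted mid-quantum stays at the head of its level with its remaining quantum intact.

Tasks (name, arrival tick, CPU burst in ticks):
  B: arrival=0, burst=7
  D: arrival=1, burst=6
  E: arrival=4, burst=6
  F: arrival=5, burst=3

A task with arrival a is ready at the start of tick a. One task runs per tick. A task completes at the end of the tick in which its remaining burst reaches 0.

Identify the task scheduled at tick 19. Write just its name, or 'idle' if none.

t=0: L0/L1/L2 = B/-/- → run B
t=1: L0/L1/L2 = BD/-/- → run B
t=2: L0/L1/L2 = BD/-/- → run B
t=3: L0/L1/L2 = D/B/- → run D
t=4: L0/L1/L2 = DE/B/- → run D
t=5: L0/L1/L2 = DEF/B/- → run D
t=6: L0/L1/L2 = EF/BD/- → run E
t=7: L0/L1/L2 = EF/BD/- → run E
t=8: L0/L1/L2 = EF/BD/- → run E
t=9: L0/L1/L2 = F/BDE/- → run F
t=10: L0/L1/L2 = F/BDE/- → run F
t=11: L0/L1/L2 = F/BDE/- → run F
t=12: L0/L1/L2 = -/BDE/- → run B
t=13: L0/L1/L2 = -/BDE/- → run B
t=14: L0/L1/L2 = -/BDE/- → run B
t=15: L0/L1/L2 = -/BDE/- → run B
t=16: L0/L1/L2 = -/DE/- → run D
t=17: L0/L1/L2 = -/DE/- → run D
t=18: L0/L1/L2 = -/DE/- → run D
t=19: L0/L1/L2 = -/E/- → run E
t=20: L0/L1/L2 = -/E/- → run E
t=21: L0/L1/L2 = -/E/- → run E
t=22: (idle)
t=23: (idle)
t=24: (idle)
t=25: (idle)
t=26: (idle)

running at tick 19 = E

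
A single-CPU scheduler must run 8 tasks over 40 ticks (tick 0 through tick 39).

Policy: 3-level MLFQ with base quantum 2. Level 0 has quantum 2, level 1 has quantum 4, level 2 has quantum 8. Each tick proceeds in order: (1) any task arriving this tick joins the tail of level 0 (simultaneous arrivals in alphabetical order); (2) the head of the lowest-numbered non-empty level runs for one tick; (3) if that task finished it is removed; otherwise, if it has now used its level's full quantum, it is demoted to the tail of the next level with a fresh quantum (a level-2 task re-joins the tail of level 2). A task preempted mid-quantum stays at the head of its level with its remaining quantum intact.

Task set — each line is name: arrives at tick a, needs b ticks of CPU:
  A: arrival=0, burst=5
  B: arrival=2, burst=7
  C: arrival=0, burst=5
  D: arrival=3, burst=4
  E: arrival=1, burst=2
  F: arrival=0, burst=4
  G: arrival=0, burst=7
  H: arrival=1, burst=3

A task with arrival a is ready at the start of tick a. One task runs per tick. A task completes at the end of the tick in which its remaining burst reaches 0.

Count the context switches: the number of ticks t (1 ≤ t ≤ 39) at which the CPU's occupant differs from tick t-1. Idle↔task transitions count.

t=0: L0/L1/L2 = ACFG/-/- → run A
t=1: L0/L1/L2 = ACFGEH/-/- → run A
t=2: L0/L1/L2 = CFGEHB/A/- → run C
t=3: L0/L1/L2 = CFGEHBD/A/- → run C
t=4: L0/L1/L2 = FGEHBD/AC/- → run F
t=5: L0/L1/L2 = FGEHBD/AC/- → run F
t=6: L0/L1/L2 = GEHBD/ACF/- → run G
t=7: L0/L1/L2 = GEHBD/ACF/- → run G
t=8: L0/L1/L2 = EHBD/ACFG/- → run E
t=9: L0/L1/L2 = EHBD/ACFG/- → run E
t=10: L0/L1/L2 = HBD/ACFG/- → run H
t=11: L0/L1/L2 = HBD/ACFG/- → run H
t=12: L0/L1/L2 = BD/ACFGH/- → run B
t=13: L0/L1/L2 = BD/ACFGH/- → run B
t=14: L0/L1/L2 = D/ACFGHB/- → run D
t=15: L0/L1/L2 = D/ACFGHB/- → run D
t=16: L0/L1/L2 = -/ACFGHBD/- → run A
t=17: L0/L1/L2 = -/ACFGHBD/- → run A
t=18: L0/L1/L2 = -/ACFGHBD/- → run A
t=19: L0/L1/L2 = -/CFGHBD/- → run C
t=20: L0/L1/L2 = -/CFGHBD/- → run C
t=21: L0/L1/L2 = -/CFGHBD/- → run C
t=22: L0/L1/L2 = -/FGHBD/- → run F
t=23: L0/L1/L2 = -/FGHBD/- → run F
t=24: L0/L1/L2 = -/GHBD/- → run G
t=25: L0/L1/L2 = -/GHBD/- → run G
t=26: L0/L1/L2 = -/GHBD/- → run G
t=27: L0/L1/L2 = -/GHBD/- → run G
t=28: L0/L1/L2 = -/HBD/G → run H
t=29: L0/L1/L2 = -/BD/G → run B
t=30: L0/L1/L2 = -/BD/G → run B
t=31: L0/L1/L2 = -/BD/G → run B
t=32: L0/L1/L2 = -/BD/G → run B
t=33: L0/L1/L2 = -/D/GB → run D
t=34: L0/L1/L2 = -/D/GB → run D
t=35: L0/L1/L2 = -/-/GB → run G
t=36: L0/L1/L2 = -/-/B → run B
t=37: (idle)
t=38: (idle)
t=39: (idle)

context switches = 17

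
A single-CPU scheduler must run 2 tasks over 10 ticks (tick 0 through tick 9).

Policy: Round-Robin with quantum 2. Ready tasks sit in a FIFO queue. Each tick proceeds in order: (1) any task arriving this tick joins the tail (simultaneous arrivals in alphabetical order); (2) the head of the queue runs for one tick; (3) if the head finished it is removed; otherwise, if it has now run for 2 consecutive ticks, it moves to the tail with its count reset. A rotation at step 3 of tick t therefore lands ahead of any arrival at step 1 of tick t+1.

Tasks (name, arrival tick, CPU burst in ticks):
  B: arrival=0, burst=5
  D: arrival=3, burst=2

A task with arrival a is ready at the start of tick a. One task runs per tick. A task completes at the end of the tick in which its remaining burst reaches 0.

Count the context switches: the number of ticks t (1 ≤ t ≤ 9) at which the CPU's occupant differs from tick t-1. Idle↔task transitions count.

context switches = 3

t=0: queue=[B] q_used=0 → run B
t=1: queue=[B] q_used=1 → run B
t=2: queue=[B] q_used=0 → run B
t=3: queue=[B,D] q_used=1 → run B
t=4: queue=[D,B] q_used=0 → run D
t=5: queue=[D,B] q_used=1 → run D
t=6: queue=[B] q_used=0 → run B
t=7: (idle)
t=8: (idle)
t=9: (idle)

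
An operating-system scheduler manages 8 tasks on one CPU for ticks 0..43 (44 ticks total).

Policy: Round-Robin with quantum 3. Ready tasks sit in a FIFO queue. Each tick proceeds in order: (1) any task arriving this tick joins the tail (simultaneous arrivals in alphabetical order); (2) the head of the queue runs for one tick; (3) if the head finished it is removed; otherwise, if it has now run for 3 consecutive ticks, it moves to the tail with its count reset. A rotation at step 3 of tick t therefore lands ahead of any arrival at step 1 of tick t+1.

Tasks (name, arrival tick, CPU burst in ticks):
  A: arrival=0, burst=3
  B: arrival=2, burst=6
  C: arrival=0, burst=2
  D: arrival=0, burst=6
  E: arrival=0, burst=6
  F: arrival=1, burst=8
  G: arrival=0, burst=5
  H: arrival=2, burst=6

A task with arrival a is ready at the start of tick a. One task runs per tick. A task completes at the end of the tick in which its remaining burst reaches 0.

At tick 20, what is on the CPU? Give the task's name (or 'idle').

running at tick 20 = H

t=0: queue=[A,C,D,E,G] q_used=0 → run A
t=1: queue=[A,C,D,E,G,F] q_used=1 → run A
t=2: queue=[A,C,D,E,G,F,B,H] q_used=2 → run A
t=3: queue=[C,D,E,G,F,B,H] q_used=0 → run C
t=4: queue=[C,D,E,G,F,B,H] q_used=1 → run C
t=5: queue=[D,E,G,F,B,H] q_used=0 → run D
t=6: queue=[D,E,G,F,B,H] q_used=1 → run D
t=7: queue=[D,E,G,F,B,H] q_used=2 → run D
t=8: queue=[E,G,F,B,H,D] q_used=0 → run E
t=9: queue=[E,G,F,B,H,D] q_used=1 → run E
t=10: queue=[E,G,F,B,H,D] q_used=2 → run E
t=11: queue=[G,F,B,H,D,E] q_used=0 → run G
t=12: queue=[G,F,B,H,D,E] q_used=1 → run G
t=13: queue=[G,F,B,H,D,E] q_used=2 → run G
t=14: queue=[F,B,H,D,E,G] q_used=0 → run F
t=15: queue=[F,B,H,D,E,G] q_used=1 → run F
t=16: queue=[F,B,H,D,E,G] q_used=2 → run F
t=17: queue=[B,H,D,E,G,F] q_used=0 → run B
t=18: queue=[B,H,D,E,G,F] q_used=1 → run B
t=19: queue=[B,H,D,E,G,F] q_used=2 → run B
t=20: queue=[H,D,E,G,F,B] q_used=0 → run H
t=21: queue=[H,D,E,G,F,B] q_used=1 → run H
t=22: queue=[H,D,E,G,F,B] q_used=2 → run H
t=23: queue=[D,E,G,F,B,H] q_used=0 → run D
t=24: queue=[D,E,G,F,B,H] q_used=1 → run D
t=25: queue=[D,E,G,F,B,H] q_used=2 → run D
t=26: queue=[E,G,F,B,H] q_used=0 → run E
t=27: queue=[E,G,F,B,H] q_used=1 → run E
t=28: queue=[E,G,F,B,H] q_used=2 → run E
t=29: queue=[G,F,B,H] q_used=0 → run G
t=30: queue=[G,F,B,H] q_used=1 → run G
t=31: queue=[F,B,H] q_used=0 → run F
t=32: queue=[F,B,H] q_used=1 → run F
t=33: queue=[F,B,H] q_used=2 → run F
t=34: queue=[B,H,F] q_used=0 → run B
t=35: queue=[B,H,F] q_used=1 → run B
t=36: queue=[B,H,F] q_used=2 → run B
t=37: queue=[H,F] q_used=0 → run H
t=38: queue=[H,F] q_used=1 → run H
t=39: queue=[H,F] q_used=2 → run H
t=40: queue=[F] q_used=0 → run F
t=41: queue=[F] q_used=1 → run F
t=42: (idle)
t=43: (idle)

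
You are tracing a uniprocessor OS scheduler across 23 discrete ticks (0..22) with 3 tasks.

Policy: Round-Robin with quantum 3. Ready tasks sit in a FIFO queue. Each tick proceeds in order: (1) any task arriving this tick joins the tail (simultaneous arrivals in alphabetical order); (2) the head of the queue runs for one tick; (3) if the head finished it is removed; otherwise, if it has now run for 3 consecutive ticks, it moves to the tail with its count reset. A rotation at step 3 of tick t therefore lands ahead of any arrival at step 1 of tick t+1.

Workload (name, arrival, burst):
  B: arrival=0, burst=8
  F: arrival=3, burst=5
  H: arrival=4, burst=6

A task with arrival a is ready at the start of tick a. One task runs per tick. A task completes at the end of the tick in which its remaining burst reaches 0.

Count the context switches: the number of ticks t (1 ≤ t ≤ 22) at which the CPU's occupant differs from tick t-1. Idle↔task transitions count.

context switches = 6

t=0: queue=[B] q_used=0 → run B
t=1: queue=[B] q_used=1 → run B
t=2: queue=[B] q_used=2 → run B
t=3: queue=[B,F] q_used=0 → run B
t=4: queue=[B,F,H] q_used=1 → run B
t=5: queue=[B,F,H] q_used=2 → run B
t=6: queue=[F,H,B] q_used=0 → run F
t=7: queue=[F,H,B] q_used=1 → run F
t=8: queue=[F,H,B] q_used=2 → run F
t=9: queue=[H,B,F] q_used=0 → run H
t=10: queue=[H,B,F] q_used=1 → run H
t=11: queue=[H,B,F] q_used=2 → run H
t=12: queue=[B,F,H] q_used=0 → run B
t=13: queue=[B,F,H] q_used=1 → run B
t=14: queue=[F,H] q_used=0 → run F
t=15: queue=[F,H] q_used=1 → run F
t=16: queue=[H] q_used=0 → run H
t=17: queue=[H] q_used=1 → run H
t=18: queue=[H] q_used=2 → run H
t=19: (idle)
t=20: (idle)
t=21: (idle)
t=22: (idle)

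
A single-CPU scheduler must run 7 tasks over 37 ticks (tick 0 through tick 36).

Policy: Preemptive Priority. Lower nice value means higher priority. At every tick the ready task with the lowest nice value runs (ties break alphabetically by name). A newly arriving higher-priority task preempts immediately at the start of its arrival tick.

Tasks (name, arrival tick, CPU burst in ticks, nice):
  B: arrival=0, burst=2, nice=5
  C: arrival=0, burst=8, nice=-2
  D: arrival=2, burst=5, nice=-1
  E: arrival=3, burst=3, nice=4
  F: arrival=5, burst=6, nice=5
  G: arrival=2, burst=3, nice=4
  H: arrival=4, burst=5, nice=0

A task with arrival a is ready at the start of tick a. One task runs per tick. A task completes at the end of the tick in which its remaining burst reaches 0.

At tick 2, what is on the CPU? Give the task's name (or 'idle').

running at tick 2 = C

t=0: ready={B,C} → run C
t=1: ready={B,C} → run C
t=2: ready={B,C,D,G} → run C
t=3: ready={B,C,D,E,G} → run C
t=4: ready={B,C,D,E,G,H} → run C
t=5: ready={B,C,D,E,F,G,H} → run C
t=6: ready={B,C,D,E,F,G,H} → run C
t=7: ready={B,C,D,E,F,G,H} → run C
t=8: ready={B,D,E,F,G,H} → run D
t=9: ready={B,D,E,F,G,H} → run D
t=10: ready={B,D,E,F,G,H} → run D
t=11: ready={B,D,E,F,G,H} → run D
t=12: ready={B,D,E,F,G,H} → run D
t=13: ready={B,E,F,G,H} → run H
t=14: ready={B,E,F,G,H} → run H
t=15: ready={B,E,F,G,H} → run H
t=16: ready={B,E,F,G,H} → run H
t=17: ready={B,E,F,G,H} → run H
t=18: ready={B,E,F,G} → run E
t=19: ready={B,E,F,G} → run E
t=20: ready={B,E,F,G} → run E
t=21: ready={B,F,G} → run G
t=22: ready={B,F,G} → run G
t=23: ready={B,F,G} → run G
t=24: ready={B,F} → run B
t=25: ready={B,F} → run B
t=26: ready={F} → run F
t=27: ready={F} → run F
t=28: ready={F} → run F
t=29: ready={F} → run F
t=30: ready={F} → run F
t=31: ready={F} → run F
t=32: (idle)
t=33: (idle)
t=34: (idle)
t=35: (idle)
t=36: (idle)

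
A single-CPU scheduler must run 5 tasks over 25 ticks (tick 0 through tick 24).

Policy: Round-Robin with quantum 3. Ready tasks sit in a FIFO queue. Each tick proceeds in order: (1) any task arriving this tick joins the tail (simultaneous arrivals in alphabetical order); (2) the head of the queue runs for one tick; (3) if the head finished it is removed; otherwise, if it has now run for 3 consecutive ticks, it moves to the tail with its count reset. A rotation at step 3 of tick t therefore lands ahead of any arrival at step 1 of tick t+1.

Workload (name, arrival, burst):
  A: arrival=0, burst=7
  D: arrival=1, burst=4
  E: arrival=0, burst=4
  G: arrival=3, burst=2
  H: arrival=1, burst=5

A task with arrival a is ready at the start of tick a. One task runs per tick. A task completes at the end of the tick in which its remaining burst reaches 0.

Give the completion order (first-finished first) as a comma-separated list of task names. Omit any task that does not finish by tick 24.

t=0: queue=[A,E] q_used=0 → run A
t=1: queue=[A,E,D,H] q_used=1 → run A
t=2: queue=[A,E,D,H] q_used=2 → run A
t=3: queue=[E,D,H,A,G] q_used=0 → run E
t=4: queue=[E,D,H,A,G] q_used=1 → run E
t=5: queue=[E,D,H,A,G] q_used=2 → run E
t=6: queue=[D,H,A,G,E] q_used=0 → run D
t=7: queue=[D,H,A,G,E] q_used=1 → run D
t=8: queue=[D,H,A,G,E] q_used=2 → run D
t=9: queue=[H,A,G,E,D] q_used=0 → run H
t=10: queue=[H,A,G,E,D] q_used=1 → run H
t=11: queue=[H,A,G,E,D] q_used=2 → run H
t=12: queue=[A,G,E,D,H] q_used=0 → run A
t=13: queue=[A,G,E,D,H] q_used=1 → run A
t=14: queue=[A,G,E,D,H] q_used=2 → run A
t=15: queue=[G,E,D,H,A] q_used=0 → run G
t=16: queue=[G,E,D,H,A] q_used=1 → run G
t=17: queue=[E,D,H,A] q_used=0 → run E
t=18: queue=[D,H,A] q_used=0 → run D
t=19: queue=[H,A] q_used=0 → run H
t=20: queue=[H,A] q_used=1 → run H
t=21: queue=[A] q_used=0 → run A
t=22: (idle)
t=23: (idle)
t=24: (idle)

completion order = G, E, D, H, A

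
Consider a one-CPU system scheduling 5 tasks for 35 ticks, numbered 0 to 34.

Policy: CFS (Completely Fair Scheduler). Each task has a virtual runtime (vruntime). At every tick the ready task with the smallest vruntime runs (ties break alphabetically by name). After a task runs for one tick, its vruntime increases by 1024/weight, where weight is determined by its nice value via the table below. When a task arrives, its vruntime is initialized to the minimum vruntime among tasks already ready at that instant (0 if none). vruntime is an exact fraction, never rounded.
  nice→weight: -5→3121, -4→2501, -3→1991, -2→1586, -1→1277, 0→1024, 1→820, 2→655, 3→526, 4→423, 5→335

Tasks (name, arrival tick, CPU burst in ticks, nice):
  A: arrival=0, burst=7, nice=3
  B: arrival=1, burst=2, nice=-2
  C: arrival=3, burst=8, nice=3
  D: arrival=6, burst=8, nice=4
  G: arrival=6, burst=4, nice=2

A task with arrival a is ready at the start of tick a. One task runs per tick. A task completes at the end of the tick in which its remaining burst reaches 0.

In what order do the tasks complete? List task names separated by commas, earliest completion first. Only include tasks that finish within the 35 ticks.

completion order = B, G, A, C, D

t=0: vr[A=0] → run A
t=1: vr[A=512/263 B=512/263] → run A
t=2: vr[A=1024/263 B=512/263] → run B
t=3: vr[A=1024/263 B=540672/208559 C=540672/208559] → run B
t=4: vr[A=1024/263 C=540672/208559] → run C
t=5: vr[A=1024/263 C=946688/208559] → run A
t=6: vr[A=1536/263 C=946688/208559 D=946688/208559 G=946688/208559] → run C
t=7: vr[A=1536/263 C=1352704/208559 D=946688/208559 G=946688/208559] → run D
t=8: vr[A=1536/263 C=1352704/208559 D=614013440/88220457 G=946688/208559] → run G
t=9: vr[A=1536/263 C=1352704/208559 D=614013440/88220457 G=833645056/136606145] → run A
t=10: vr[A=2048/263 C=1352704/208559 D=614013440/88220457 G=833645056/136606145] → run G
t=11: vr[A=2048/263 C=1352704/208559 D=614013440/88220457 G=1047209472/136606145] → run C
t=12: vr[A=2048/263 C=1758720/208559 D=614013440/88220457 G=1047209472/136606145] → run D
t=13: vr[A=2048/263 C=1758720/208559 D=827577856/88220457 G=1047209472/136606145] → run G
t=14: vr[A=2048/263 C=1758720/208559 D=827577856/88220457 G=1260773888/136606145] → run A
t=15: vr[A=2560/263 C=1758720/208559 D=827577856/88220457 G=1260773888/136606145] → run C
t=16: vr[A=2560/263 C=2164736/208559 D=827577856/88220457 G=1260773888/136606145] → run G
t=17: vr[A=2560/263 C=2164736/208559 D=827577856/88220457] → run D
t=18: vr[A=2560/263 C=2164736/208559 D=347047424/29406819] → run A
t=19: vr[A=3072/263 C=2164736/208559 D=347047424/29406819] → run C
t=20: vr[A=3072/263 C=2570752/208559 D=347047424/29406819] → run A
t=21: vr[C=2570752/208559 D=347047424/29406819] → run D
t=22: vr[C=2570752/208559 D=1254706688/88220457] → run C
t=23: vr[C=2976768/208559 D=1254706688/88220457] → run D
t=24: vr[C=2976768/208559 D=1468271104/88220457] → run C
t=25: vr[C=3382784/208559 D=1468271104/88220457] → run C
t=26: vr[D=1468271104/88220457] → run D
t=27: vr[D=560611840/29406819] → run D
t=28: vr[D=1895399936/88220457] → run D
t=29: (idle)
t=30: (idle)
t=31: (idle)
t=32: (idle)
t=33: (idle)
t=34: (idle)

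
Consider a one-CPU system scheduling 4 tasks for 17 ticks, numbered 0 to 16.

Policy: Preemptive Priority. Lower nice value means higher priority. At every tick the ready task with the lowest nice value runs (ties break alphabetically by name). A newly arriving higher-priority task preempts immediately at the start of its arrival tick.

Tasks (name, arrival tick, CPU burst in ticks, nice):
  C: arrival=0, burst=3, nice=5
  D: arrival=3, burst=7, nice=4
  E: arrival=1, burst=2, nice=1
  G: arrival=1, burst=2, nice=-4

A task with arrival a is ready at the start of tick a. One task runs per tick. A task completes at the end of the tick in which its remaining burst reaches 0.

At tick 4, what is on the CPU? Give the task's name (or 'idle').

running at tick 4 = E

t=0: ready={C} → run C
t=1: ready={C,E,G} → run G
t=2: ready={C,E,G} → run G
t=3: ready={C,D,E} → run E
t=4: ready={C,D,E} → run E
t=5: ready={C,D} → run D
t=6: ready={C,D} → run D
t=7: ready={C,D} → run D
t=8: ready={C,D} → run D
t=9: ready={C,D} → run D
t=10: ready={C,D} → run D
t=11: ready={C,D} → run D
t=12: ready={C} → run C
t=13: ready={C} → run C
t=14: (idle)
t=15: (idle)
t=16: (idle)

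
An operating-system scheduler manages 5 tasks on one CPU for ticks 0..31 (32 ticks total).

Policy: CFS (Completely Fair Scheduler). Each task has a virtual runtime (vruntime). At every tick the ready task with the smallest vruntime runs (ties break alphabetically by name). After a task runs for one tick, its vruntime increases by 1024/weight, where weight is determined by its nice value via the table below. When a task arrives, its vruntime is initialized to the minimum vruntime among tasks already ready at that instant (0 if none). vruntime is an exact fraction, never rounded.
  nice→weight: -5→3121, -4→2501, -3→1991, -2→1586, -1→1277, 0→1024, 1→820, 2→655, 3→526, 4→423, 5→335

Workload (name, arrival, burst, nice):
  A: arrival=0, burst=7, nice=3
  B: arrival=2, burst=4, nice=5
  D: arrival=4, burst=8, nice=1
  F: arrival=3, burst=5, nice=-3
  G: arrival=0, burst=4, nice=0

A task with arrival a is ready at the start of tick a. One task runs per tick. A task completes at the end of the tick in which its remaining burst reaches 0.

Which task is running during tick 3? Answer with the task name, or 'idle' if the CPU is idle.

running at tick 3 = F

t=0: vr[A=0 G=0] → run A
t=1: vr[A=512/263 G=0] → run G
t=2: vr[A=512/263 B=1 G=1] → run B
t=3: vr[A=512/263 B=1359/335 F=1 G=1] → run F
t=4: vr[A=512/263 B=1359/335 D=1 F=3015/1991 G=1] → run D
t=5: vr[A=512/263 B=1359/335 D=461/205 F=3015/1991 G=1] → run G
t=6: vr[A=512/263 B=1359/335 D=461/205 F=3015/1991 G=2] → run F
t=7: vr[A=512/263 B=1359/335 D=461/205 F=4039/1991 G=2] → run A
t=8: vr[A=1024/263 B=1359/335 D=461/205 F=4039/1991 G=2] → run G
t=9: vr[A=1024/263 B=1359/335 D=461/205 F=4039/1991 G=3] → run F
t=10: vr[A=1024/263 B=1359/335 D=461/205 F=5063/1991 G=3] → run D
t=11: vr[A=1024/263 B=1359/335 D=717/205 F=5063/1991 G=3] → run F
t=12: vr[A=1024/263 B=1359/335 D=717/205 F=6087/1991 G=3] → run G
t=13: vr[A=1024/263 B=1359/335 D=717/205 F=6087/1991] → run F
t=14: vr[A=1024/263 B=1359/335 D=717/205] → run D
t=15: vr[A=1024/263 B=1359/335 D=973/205] → run A
t=16: vr[A=1536/263 B=1359/335 D=973/205] → run B
t=17: vr[A=1536/263 B=2383/335 D=973/205] → run D
t=18: vr[A=1536/263 B=2383/335 D=1229/205] → run A
t=19: vr[A=2048/263 B=2383/335 D=1229/205] → run D
t=20: vr[A=2048/263 B=2383/335 D=297/41] → run B
t=21: vr[A=2048/263 B=3407/335 D=297/41] → run D
t=22: vr[A=2048/263 B=3407/335 D=1741/205] → run A
t=23: vr[A=2560/263 B=3407/335 D=1741/205] → run D
t=24: vr[A=2560/263 B=3407/335 D=1997/205] → run A
t=25: vr[A=3072/263 B=3407/335 D=1997/205] → run D
t=26: vr[A=3072/263 B=3407/335] → run B
t=27: vr[A=3072/263] → run A
t=28: (idle)
t=29: (idle)
t=30: (idle)
t=31: (idle)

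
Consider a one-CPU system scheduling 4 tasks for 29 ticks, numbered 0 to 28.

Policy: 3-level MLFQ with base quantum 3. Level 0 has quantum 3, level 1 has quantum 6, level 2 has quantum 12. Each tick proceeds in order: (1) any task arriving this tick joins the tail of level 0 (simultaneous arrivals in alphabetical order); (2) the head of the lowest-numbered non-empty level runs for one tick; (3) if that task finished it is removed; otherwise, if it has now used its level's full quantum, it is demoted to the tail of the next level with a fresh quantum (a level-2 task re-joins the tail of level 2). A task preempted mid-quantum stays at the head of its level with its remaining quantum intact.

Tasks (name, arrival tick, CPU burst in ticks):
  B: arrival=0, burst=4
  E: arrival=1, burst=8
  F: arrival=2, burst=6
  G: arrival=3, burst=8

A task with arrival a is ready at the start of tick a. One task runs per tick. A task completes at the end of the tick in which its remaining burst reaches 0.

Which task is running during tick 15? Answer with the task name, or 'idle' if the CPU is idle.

t=0: L0/L1/L2 = B/-/- → run B
t=1: L0/L1/L2 = BE/-/- → run B
t=2: L0/L1/L2 = BEF/-/- → run B
t=3: L0/L1/L2 = EFG/B/- → run E
t=4: L0/L1/L2 = EFG/B/- → run E
t=5: L0/L1/L2 = EFG/B/- → run E
t=6: L0/L1/L2 = FG/BE/- → run F
t=7: L0/L1/L2 = FG/BE/- → run F
t=8: L0/L1/L2 = FG/BE/- → run F
t=9: L0/L1/L2 = G/BEF/- → run G
t=10: L0/L1/L2 = G/BEF/- → run G
t=11: L0/L1/L2 = G/BEF/- → run G
t=12: L0/L1/L2 = -/BEFG/- → run B
t=13: L0/L1/L2 = -/EFG/- → run E
t=14: L0/L1/L2 = -/EFG/- → run E
t=15: L0/L1/L2 = -/EFG/- → run E
t=16: L0/L1/L2 = -/EFG/- → run E
t=17: L0/L1/L2 = -/EFG/- → run E
t=18: L0/L1/L2 = -/FG/- → run F
t=19: L0/L1/L2 = -/FG/- → run F
t=20: L0/L1/L2 = -/FG/- → run F
t=21: L0/L1/L2 = -/G/- → run G
t=22: L0/L1/L2 = -/G/- → run G
t=23: L0/L1/L2 = -/G/- → run G
t=24: L0/L1/L2 = -/G/- → run G
t=25: L0/L1/L2 = -/G/- → run G
t=26: (idle)
t=27: (idle)
t=28: (idle)

running at tick 15 = E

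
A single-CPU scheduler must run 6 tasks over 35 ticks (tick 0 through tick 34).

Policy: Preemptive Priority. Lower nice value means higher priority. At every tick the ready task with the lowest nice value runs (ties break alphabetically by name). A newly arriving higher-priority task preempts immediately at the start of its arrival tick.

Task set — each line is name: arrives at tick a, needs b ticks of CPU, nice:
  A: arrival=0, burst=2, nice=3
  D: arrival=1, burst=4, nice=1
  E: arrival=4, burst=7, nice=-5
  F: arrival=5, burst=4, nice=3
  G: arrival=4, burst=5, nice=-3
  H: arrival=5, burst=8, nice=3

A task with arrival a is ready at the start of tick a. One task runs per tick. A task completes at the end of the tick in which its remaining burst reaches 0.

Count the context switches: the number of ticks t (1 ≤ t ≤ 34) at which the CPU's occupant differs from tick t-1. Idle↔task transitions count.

t=0: ready={A} → run A
t=1: ready={A,D} → run D
t=2: ready={A,D} → run D
t=3: ready={A,D} → run D
t=4: ready={A,D,E,G} → run E
t=5: ready={A,D,E,F,G,H} → run E
t=6: ready={A,D,E,F,G,H} → run E
t=7: ready={A,D,E,F,G,H} → run E
t=8: ready={A,D,E,F,G,H} → run E
t=9: ready={A,D,E,F,G,H} → run E
t=10: ready={A,D,E,F,G,H} → run E
t=11: ready={A,D,F,G,H} → run G
t=12: ready={A,D,F,G,H} → run G
t=13: ready={A,D,F,G,H} → run G
t=14: ready={A,D,F,G,H} → run G
t=15: ready={A,D,F,G,H} → run G
t=16: ready={A,D,F,H} → run D
t=17: ready={A,F,H} → run A
t=18: ready={F,H} → run F
t=19: ready={F,H} → run F
t=20: ready={F,H} → run F
t=21: ready={F,H} → run F
t=22: ready={H} → run H
t=23: ready={H} → run H
t=24: ready={H} → run H
t=25: ready={H} → run H
t=26: ready={H} → run H
t=27: ready={H} → run H
t=28: ready={H} → run H
t=29: ready={H} → run H
t=30: (idle)
t=31: (idle)
t=32: (idle)
t=33: (idle)
t=34: (idle)

context switches = 8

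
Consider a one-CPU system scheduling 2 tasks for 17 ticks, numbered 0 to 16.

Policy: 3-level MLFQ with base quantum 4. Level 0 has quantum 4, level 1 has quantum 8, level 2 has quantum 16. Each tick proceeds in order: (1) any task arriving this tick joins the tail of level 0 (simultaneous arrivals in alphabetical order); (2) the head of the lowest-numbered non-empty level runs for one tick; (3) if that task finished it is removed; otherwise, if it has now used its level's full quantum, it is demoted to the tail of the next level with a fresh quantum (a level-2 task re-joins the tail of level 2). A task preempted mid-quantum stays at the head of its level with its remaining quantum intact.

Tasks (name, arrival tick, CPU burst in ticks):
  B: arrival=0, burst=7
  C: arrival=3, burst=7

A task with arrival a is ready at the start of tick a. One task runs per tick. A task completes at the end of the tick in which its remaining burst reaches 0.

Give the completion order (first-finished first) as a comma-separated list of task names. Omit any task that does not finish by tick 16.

completion order = B, C

t=0: L0/L1/L2 = B/-/- → run B
t=1: L0/L1/L2 = B/-/- → run B
t=2: L0/L1/L2 = B/-/- → run B
t=3: L0/L1/L2 = BC/-/- → run B
t=4: L0/L1/L2 = C/B/- → run C
t=5: L0/L1/L2 = C/B/- → run C
t=6: L0/L1/L2 = C/B/- → run C
t=7: L0/L1/L2 = C/B/- → run C
t=8: L0/L1/L2 = -/BC/- → run B
t=9: L0/L1/L2 = -/BC/- → run B
t=10: L0/L1/L2 = -/BC/- → run B
t=11: L0/L1/L2 = -/C/- → run C
t=12: L0/L1/L2 = -/C/- → run C
t=13: L0/L1/L2 = -/C/- → run C
t=14: (idle)
t=15: (idle)
t=16: (idle)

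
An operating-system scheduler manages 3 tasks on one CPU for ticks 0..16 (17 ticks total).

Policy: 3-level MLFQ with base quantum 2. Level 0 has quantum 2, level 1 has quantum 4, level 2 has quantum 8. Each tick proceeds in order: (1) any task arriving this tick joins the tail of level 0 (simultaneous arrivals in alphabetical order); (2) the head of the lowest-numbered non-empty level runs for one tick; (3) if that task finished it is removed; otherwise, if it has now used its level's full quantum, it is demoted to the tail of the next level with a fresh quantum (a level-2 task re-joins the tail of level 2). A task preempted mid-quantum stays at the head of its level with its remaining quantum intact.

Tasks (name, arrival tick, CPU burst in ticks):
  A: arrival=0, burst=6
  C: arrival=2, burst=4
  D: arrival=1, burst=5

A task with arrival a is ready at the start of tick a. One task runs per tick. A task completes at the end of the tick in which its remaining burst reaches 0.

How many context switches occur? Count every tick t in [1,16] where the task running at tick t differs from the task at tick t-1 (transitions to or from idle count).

t=0: L0/L1/L2 = A/-/- → run A
t=1: L0/L1/L2 = AD/-/- → run A
t=2: L0/L1/L2 = DC/A/- → run D
t=3: L0/L1/L2 = DC/A/- → run D
t=4: L0/L1/L2 = C/AD/- → run C
t=5: L0/L1/L2 = C/AD/- → run C
t=6: L0/L1/L2 = -/ADC/- → run A
t=7: L0/L1/L2 = -/ADC/- → run A
t=8: L0/L1/L2 = -/ADC/- → run A
t=9: L0/L1/L2 = -/ADC/- → run A
t=10: L0/L1/L2 = -/DC/- → run D
t=11: L0/L1/L2 = -/DC/- → run D
t=12: L0/L1/L2 = -/DC/- → run D
t=13: L0/L1/L2 = -/C/- → run C
t=14: L0/L1/L2 = -/C/- → run C
t=15: (idle)
t=16: (idle)

context switches = 6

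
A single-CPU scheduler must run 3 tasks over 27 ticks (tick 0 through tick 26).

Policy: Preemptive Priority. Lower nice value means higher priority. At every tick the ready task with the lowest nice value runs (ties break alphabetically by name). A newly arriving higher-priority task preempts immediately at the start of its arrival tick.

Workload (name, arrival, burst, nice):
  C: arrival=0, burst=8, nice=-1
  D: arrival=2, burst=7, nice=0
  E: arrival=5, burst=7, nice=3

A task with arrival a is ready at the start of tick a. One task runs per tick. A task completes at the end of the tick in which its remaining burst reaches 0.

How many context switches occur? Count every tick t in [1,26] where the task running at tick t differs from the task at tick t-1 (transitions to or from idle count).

context switches = 3

t=0: ready={C} → run C
t=1: ready={C} → run C
t=2: ready={C,D} → run C
t=3: ready={C,D} → run C
t=4: ready={C,D} → run C
t=5: ready={C,D,E} → run C
t=6: ready={C,D,E} → run C
t=7: ready={C,D,E} → run C
t=8: ready={D,E} → run D
t=9: ready={D,E} → run D
t=10: ready={D,E} → run D
t=11: ready={D,E} → run D
t=12: ready={D,E} → run D
t=13: ready={D,E} → run D
t=14: ready={D,E} → run D
t=15: ready={E} → run E
t=16: ready={E} → run E
t=17: ready={E} → run E
t=18: ready={E} → run E
t=19: ready={E} → run E
t=20: ready={E} → run E
t=21: ready={E} → run E
t=22: (idle)
t=23: (idle)
t=24: (idle)
t=25: (idle)
t=26: (idle)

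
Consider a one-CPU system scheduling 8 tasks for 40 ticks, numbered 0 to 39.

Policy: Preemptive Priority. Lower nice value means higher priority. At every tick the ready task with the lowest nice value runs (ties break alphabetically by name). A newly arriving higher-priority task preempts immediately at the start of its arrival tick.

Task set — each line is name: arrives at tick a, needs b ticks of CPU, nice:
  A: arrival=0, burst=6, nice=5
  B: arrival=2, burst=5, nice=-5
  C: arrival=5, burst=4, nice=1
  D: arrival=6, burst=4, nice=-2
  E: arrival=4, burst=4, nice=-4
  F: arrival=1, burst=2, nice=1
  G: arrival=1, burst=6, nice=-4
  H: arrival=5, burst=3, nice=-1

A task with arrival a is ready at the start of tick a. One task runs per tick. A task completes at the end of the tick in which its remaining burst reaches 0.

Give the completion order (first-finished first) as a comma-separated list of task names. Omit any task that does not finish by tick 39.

t=0: ready={A} → run A
t=1: ready={A,F,G} → run G
t=2: ready={A,B,F,G} → run B
t=3: ready={A,B,F,G} → run B
t=4: ready={A,B,E,F,G} → run B
t=5: ready={A,B,C,E,F,G,H} → run B
t=6: ready={A,B,C,D,E,F,G,H} → run B
t=7: ready={A,C,D,E,F,G,H} → run E
t=8: ready={A,C,D,E,F,G,H} → run E
t=9: ready={A,C,D,E,F,G,H} → run E
t=10: ready={A,C,D,E,F,G,H} → run E
t=11: ready={A,C,D,F,G,H} → run G
t=12: ready={A,C,D,F,G,H} → run G
t=13: ready={A,C,D,F,G,H} → run G
t=14: ready={A,C,D,F,G,H} → run G
t=15: ready={A,C,D,F,G,H} → run G
t=16: ready={A,C,D,F,H} → run D
t=17: ready={A,C,D,F,H} → run D
t=18: ready={A,C,D,F,H} → run D
t=19: ready={A,C,D,F,H} → run D
t=20: ready={A,C,F,H} → run H
t=21: ready={A,C,F,H} → run H
t=22: ready={A,C,F,H} → run H
t=23: ready={A,C,F} → run C
t=24: ready={A,C,F} → run C
t=25: ready={A,C,F} → run C
t=26: ready={A,C,F} → run C
t=27: ready={A,F} → run F
t=28: ready={A,F} → run F
t=29: ready={A} → run A
t=30: ready={A} → run A
t=31: ready={A} → run A
t=32: ready={A} → run A
t=33: ready={A} → run A
t=34: (idle)
t=35: (idle)
t=36: (idle)
t=37: (idle)
t=38: (idle)
t=39: (idle)

completion order = B, E, G, D, H, C, F, A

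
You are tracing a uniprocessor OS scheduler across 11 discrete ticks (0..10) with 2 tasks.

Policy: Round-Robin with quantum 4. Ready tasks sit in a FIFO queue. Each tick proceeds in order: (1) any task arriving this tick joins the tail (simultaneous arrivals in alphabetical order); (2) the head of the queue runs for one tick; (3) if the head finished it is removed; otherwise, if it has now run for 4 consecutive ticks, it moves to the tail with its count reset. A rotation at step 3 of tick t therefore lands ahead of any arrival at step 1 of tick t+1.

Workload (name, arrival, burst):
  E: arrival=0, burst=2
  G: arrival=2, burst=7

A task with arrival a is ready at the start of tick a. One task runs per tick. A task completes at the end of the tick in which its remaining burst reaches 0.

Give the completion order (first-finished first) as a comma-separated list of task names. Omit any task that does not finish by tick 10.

completion order = E, G

t=0: queue=[E] q_used=0 → run E
t=1: queue=[E] q_used=1 → run E
t=2: queue=[G] q_used=0 → run G
t=3: queue=[G] q_used=1 → run G
t=4: queue=[G] q_used=2 → run G
t=5: queue=[G] q_used=3 → run G
t=6: queue=[G] q_used=0 → run G
t=7: queue=[G] q_used=1 → run G
t=8: queue=[G] q_used=2 → run G
t=9: (idle)
t=10: (idle)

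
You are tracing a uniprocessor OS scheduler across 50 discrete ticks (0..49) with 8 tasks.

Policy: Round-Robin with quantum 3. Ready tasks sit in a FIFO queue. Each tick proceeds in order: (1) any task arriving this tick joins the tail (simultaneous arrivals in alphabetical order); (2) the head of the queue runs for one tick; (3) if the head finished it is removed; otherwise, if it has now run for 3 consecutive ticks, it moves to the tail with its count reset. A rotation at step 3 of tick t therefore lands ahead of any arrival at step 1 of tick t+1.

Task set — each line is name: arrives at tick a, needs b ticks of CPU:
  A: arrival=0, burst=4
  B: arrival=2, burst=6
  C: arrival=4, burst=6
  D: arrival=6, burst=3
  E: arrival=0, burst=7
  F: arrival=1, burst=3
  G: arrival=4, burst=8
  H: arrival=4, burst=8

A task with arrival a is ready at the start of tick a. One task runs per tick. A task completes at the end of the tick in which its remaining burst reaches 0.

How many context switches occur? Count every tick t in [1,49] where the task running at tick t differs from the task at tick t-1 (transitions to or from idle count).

t=0: queue=[A,E] q_used=0 → run A
t=1: queue=[A,E,F] q_used=1 → run A
t=2: queue=[A,E,F,B] q_used=2 → run A
t=3: queue=[E,F,B,A] q_used=0 → run E
t=4: queue=[E,F,B,A,C,G,H] q_used=1 → run E
t=5: queue=[E,F,B,A,C,G,H] q_used=2 → run E
t=6: queue=[F,B,A,C,G,H,E,D] q_used=0 → run F
t=7: queue=[F,B,A,C,G,H,E,D] q_used=1 → run F
t=8: queue=[F,B,A,C,G,H,E,D] q_used=2 → run F
t=9: queue=[B,A,C,G,H,E,D] q_used=0 → run B
t=10: queue=[B,A,C,G,H,E,D] q_used=1 → run B
t=11: queue=[B,A,C,G,H,E,D] q_used=2 → run B
t=12: queue=[A,C,G,H,E,D,B] q_used=0 → run A
t=13: queue=[C,G,H,E,D,B] q_used=0 → run C
t=14: queue=[C,G,H,E,D,B] q_used=1 → run C
t=15: queue=[C,G,H,E,D,B] q_used=2 → run C
t=16: queue=[G,H,E,D,B,C] q_used=0 → run G
t=17: queue=[G,H,E,D,B,C] q_used=1 → run G
t=18: queue=[G,H,E,D,B,C] q_used=2 → run G
t=19: queue=[H,E,D,B,C,G] q_used=0 → run H
t=20: queue=[H,E,D,B,C,G] q_used=1 → run H
t=21: queue=[H,E,D,B,C,G] q_used=2 → run H
t=22: queue=[E,D,B,C,G,H] q_used=0 → run E
t=23: queue=[E,D,B,C,G,H] q_used=1 → run E
t=24: queue=[E,D,B,C,G,H] q_used=2 → run E
t=25: queue=[D,B,C,G,H,E] q_used=0 → run D
t=26: queue=[D,B,C,G,H,E] q_used=1 → run D
t=27: queue=[D,B,C,G,H,E] q_used=2 → run D
t=28: queue=[B,C,G,H,E] q_used=0 → run B
t=29: queue=[B,C,G,H,E] q_used=1 → run B
t=30: queue=[B,C,G,H,E] q_used=2 → run B
t=31: queue=[C,G,H,E] q_used=0 → run C
t=32: queue=[C,G,H,E] q_used=1 → run C
t=33: queue=[C,G,H,E] q_used=2 → run C
t=34: queue=[G,H,E] q_used=0 → run G
t=35: queue=[G,H,E] q_used=1 → run G
t=36: queue=[G,H,E] q_used=2 → run G
t=37: queue=[H,E,G] q_used=0 → run H
t=38: queue=[H,E,G] q_used=1 → run H
t=39: queue=[H,E,G] q_used=2 → run H
t=40: queue=[E,G,H] q_used=0 → run E
t=41: queue=[G,H] q_used=0 → run G
t=42: queue=[G,H] q_used=1 → run G
t=43: queue=[H] q_used=0 → run H
t=44: queue=[H] q_used=1 → run H
t=45: (idle)
t=46: (idle)
t=47: (idle)
t=48: (idle)
t=49: (idle)

context switches = 17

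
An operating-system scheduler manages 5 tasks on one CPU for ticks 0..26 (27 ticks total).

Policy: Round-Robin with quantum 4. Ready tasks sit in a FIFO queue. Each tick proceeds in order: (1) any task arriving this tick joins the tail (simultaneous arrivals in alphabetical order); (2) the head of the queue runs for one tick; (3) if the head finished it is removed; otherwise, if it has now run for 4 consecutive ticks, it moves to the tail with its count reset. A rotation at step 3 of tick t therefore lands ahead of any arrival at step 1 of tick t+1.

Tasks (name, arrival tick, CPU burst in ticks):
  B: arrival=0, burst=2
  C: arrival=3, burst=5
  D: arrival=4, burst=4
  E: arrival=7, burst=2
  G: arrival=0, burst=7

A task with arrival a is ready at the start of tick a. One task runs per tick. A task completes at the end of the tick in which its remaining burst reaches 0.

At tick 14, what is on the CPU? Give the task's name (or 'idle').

t=0: queue=[B,G] q_used=0 → run B
t=1: queue=[B,G] q_used=1 → run B
t=2: queue=[G] q_used=0 → run G
t=3: queue=[G,C] q_used=1 → run G
t=4: queue=[G,C,D] q_used=2 → run G
t=5: queue=[G,C,D] q_used=3 → run G
t=6: queue=[C,D,G] q_used=0 → run C
t=7: queue=[C,D,G,E] q_used=1 → run C
t=8: queue=[C,D,G,E] q_used=2 → run C
t=9: queue=[C,D,G,E] q_used=3 → run C
t=10: queue=[D,G,E,C] q_used=0 → run D
t=11: queue=[D,G,E,C] q_used=1 → run D
t=12: queue=[D,G,E,C] q_used=2 → run D
t=13: queue=[D,G,E,C] q_used=3 → run D
t=14: queue=[G,E,C] q_used=0 → run G
t=15: queue=[G,E,C] q_used=1 → run G
t=16: queue=[G,E,C] q_used=2 → run G
t=17: queue=[E,C] q_used=0 → run E
t=18: queue=[E,C] q_used=1 → run E
t=19: queue=[C] q_used=0 → run C
t=20: (idle)
t=21: (idle)
t=22: (idle)
t=23: (idle)
t=24: (idle)
t=25: (idle)
t=26: (idle)

running at tick 14 = G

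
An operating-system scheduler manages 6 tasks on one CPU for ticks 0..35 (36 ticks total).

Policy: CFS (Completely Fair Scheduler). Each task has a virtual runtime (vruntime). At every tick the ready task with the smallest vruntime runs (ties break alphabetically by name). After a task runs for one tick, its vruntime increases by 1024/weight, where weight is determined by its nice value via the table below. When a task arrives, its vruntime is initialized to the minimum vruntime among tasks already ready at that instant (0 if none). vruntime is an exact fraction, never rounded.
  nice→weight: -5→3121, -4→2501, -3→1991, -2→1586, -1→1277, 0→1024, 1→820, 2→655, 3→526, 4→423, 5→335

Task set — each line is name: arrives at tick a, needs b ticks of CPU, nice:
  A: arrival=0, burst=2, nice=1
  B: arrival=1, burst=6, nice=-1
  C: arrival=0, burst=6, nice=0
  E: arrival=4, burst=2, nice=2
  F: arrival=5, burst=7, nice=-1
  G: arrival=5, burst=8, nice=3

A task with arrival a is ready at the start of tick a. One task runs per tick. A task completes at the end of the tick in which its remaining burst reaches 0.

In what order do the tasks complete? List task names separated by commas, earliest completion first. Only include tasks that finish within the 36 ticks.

t=0: vr[A=0 C=0] → run A
t=1: vr[A=256/205 B=0 C=0] → run B
t=2: vr[A=256/205 B=1024/1277 C=0] → run C
t=3: vr[A=256/205 B=1024/1277 C=1] → run B
t=4: vr[A=256/205 B=2048/1277 C=1 E=1] → run C
t=5: vr[A=256/205 B=2048/1277 C=2 E=1 F=1 G=1] → run E
t=6: vr[A=256/205 B=2048/1277 C=2 E=1679/655 F=1 G=1] → run F
t=7: vr[A=256/205 B=2048/1277 C=2 E=1679/655 F=2301/1277 G=1] → run G
t=8: vr[A=256/205 B=2048/1277 C=2 E=1679/655 F=2301/1277 G=775/263] → run A
t=9: vr[B=2048/1277 C=2 E=1679/655 F=2301/1277 G=775/263] → run B
t=10: vr[B=3072/1277 C=2 E=1679/655 F=2301/1277 G=775/263] → run F
t=11: vr[B=3072/1277 C=2 E=1679/655 F=3325/1277 G=775/263] → run C
t=12: vr[B=3072/1277 C=3 E=1679/655 F=3325/1277 G=775/263] → run B
t=13: vr[B=4096/1277 C=3 E=1679/655 F=3325/1277 G=775/263] → run E
t=14: vr[B=4096/1277 C=3 F=3325/1277 G=775/263] → run F
t=15: vr[B=4096/1277 C=3 F=4349/1277 G=775/263] → run G
t=16: vr[B=4096/1277 C=3 F=4349/1277 G=1287/263] → run C
t=17: vr[B=4096/1277 C=4 F=4349/1277 G=1287/263] → run B
t=18: vr[B=5120/1277 C=4 F=4349/1277 G=1287/263] → run F
t=19: vr[B=5120/1277 C=4 F=5373/1277 G=1287/263] → run C
t=20: vr[B=5120/1277 C=5 F=5373/1277 G=1287/263] → run B
t=21: vr[C=5 F=5373/1277 G=1287/263] → run F
t=22: vr[C=5 F=6397/1277 G=1287/263] → run G
t=23: vr[C=5 F=6397/1277 G=1799/263] → run C
t=24: vr[F=6397/1277 G=1799/263] → run F
t=25: vr[F=7421/1277 G=1799/263] → run F
t=26: vr[G=1799/263] → run G
t=27: vr[G=2311/263] → run G
t=28: vr[G=2823/263] → run G
t=29: vr[G=3335/263] → run G
t=30: vr[G=3847/263] → run G
t=31: (idle)
t=32: (idle)
t=33: (idle)
t=34: (idle)
t=35: (idle)

completion order = A, E, B, C, F, G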